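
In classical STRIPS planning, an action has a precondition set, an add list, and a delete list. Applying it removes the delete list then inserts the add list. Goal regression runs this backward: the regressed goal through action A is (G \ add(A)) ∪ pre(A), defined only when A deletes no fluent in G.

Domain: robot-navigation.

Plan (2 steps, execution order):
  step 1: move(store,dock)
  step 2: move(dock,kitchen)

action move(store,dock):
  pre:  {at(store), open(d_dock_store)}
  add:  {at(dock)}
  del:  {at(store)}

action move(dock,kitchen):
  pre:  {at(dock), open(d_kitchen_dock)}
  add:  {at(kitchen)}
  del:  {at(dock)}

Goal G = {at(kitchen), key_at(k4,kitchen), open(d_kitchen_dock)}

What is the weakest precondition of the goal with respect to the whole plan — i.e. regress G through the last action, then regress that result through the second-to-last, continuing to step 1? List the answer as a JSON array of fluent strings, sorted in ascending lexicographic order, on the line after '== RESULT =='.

Work backward from the goal:
  through step 2 (move(dock,kitchen)): drop {at(kitchen)}, keep {key_at(k4,kitchen), open(d_kitchen_dock)}, require {at(dock), open(d_kitchen_dock)}
    → {at(dock), key_at(k4,kitchen), open(d_kitchen_dock)}
  through step 1 (move(store,dock)): drop {at(dock)}, keep {key_at(k4,kitchen), open(d_kitchen_dock)}, require {at(store), open(d_dock_store)}
    → {at(store), key_at(k4,kitchen), open(d_dock_store), open(d_kitchen_dock)}

== RESULT ==
["at(store)", "key_at(k4,kitchen)", "open(d_dock_store)", "open(d_kitchen_dock)"]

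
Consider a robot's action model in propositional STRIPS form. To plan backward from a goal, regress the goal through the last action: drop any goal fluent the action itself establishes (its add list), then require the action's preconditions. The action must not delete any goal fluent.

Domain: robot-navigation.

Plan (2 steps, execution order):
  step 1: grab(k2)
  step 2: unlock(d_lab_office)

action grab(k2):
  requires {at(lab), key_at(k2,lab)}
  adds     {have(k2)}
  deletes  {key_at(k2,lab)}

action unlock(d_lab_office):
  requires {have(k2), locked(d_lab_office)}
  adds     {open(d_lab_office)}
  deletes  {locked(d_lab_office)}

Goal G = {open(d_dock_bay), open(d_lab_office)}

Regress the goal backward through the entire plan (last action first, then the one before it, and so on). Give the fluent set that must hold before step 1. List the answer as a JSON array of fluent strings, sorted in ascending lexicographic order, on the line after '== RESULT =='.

Work backward from the goal:
  through step 2 (unlock(d_lab_office)): drop {open(d_lab_office)}, keep {open(d_dock_bay)}, require {have(k2), locked(d_lab_office)}
    → {have(k2), locked(d_lab_office), open(d_dock_bay)}
  through step 1 (grab(k2)): drop {have(k2)}, keep {locked(d_lab_office), open(d_dock_bay)}, require {at(lab), key_at(k2,lab)}
    → {at(lab), key_at(k2,lab), locked(d_lab_office), open(d_dock_bay)}

== RESULT ==
["at(lab)", "key_at(k2,lab)", "locked(d_lab_office)", "open(d_dock_bay)"]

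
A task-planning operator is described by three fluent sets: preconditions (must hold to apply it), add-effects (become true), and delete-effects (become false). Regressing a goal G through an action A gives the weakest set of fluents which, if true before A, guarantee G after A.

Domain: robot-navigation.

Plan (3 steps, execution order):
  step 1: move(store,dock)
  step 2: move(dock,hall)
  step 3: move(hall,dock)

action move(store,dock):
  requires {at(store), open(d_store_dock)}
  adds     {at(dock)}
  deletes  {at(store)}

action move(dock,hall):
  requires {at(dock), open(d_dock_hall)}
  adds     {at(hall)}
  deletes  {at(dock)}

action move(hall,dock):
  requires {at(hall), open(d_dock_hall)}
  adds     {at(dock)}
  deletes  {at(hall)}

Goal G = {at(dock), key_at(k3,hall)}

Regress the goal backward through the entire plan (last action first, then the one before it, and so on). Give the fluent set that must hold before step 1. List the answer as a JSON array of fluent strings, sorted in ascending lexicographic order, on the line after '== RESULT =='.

Regress step by step:
  through step 3 (move(hall,dock)): drop {at(dock)}, keep {key_at(k3,hall)}, require {at(hall), open(d_dock_hall)}
    → {at(hall), key_at(k3,hall), open(d_dock_hall)}
  through step 2 (move(dock,hall)): drop {at(hall)}, keep {key_at(k3,hall), open(d_dock_hall)}, require {at(dock), open(d_dock_hall)}
    → {at(dock), key_at(k3,hall), open(d_dock_hall)}
  through step 1 (move(store,dock)): drop {at(dock)}, keep {key_at(k3,hall), open(d_dock_hall)}, require {at(store), open(d_store_dock)}
    → {at(store), key_at(k3,hall), open(d_dock_hall), open(d_store_dock)}

== RESULT ==
["at(store)", "key_at(k3,hall)", "open(d_dock_hall)", "open(d_store_dock)"]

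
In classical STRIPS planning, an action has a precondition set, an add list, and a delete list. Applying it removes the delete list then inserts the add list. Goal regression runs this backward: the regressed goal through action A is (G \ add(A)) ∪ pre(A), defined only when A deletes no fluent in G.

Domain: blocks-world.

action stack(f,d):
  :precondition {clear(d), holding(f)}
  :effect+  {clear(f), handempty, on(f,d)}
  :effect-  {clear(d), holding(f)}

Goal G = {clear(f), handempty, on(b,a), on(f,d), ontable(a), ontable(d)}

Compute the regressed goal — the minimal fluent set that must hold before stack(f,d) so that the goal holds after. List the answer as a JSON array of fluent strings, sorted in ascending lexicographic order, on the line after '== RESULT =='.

Regress:
  G ∩ del = {}  (empty — regression defined)
  G \ add = {clear(f), handempty, on(b,a), on(f,d), ontable(a), ontable(d)} \ {clear(f), handempty, on(f,d)} = {on(b,a), ontable(a), ontable(d)}
  ∪ pre   = {on(b,a), ontable(a), ontable(d)} ∪ {clear(d), holding(f)}
          = {clear(d), holding(f), on(b,a), ontable(a), ontable(d)}

== RESULT ==
["clear(d)", "holding(f)", "on(b,a)", "ontable(a)", "ontable(d)"]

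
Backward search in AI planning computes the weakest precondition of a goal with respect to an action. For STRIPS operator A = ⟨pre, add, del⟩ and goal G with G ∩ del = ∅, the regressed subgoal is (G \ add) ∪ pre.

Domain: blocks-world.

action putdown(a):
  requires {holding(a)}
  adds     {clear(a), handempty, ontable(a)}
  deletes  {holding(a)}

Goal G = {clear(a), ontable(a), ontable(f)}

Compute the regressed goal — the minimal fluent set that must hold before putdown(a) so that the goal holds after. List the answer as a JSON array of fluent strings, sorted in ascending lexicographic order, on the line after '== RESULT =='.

Regress:
  G ∩ del = {}  (empty — regression defined)
  G \ add = {clear(a), ontable(a), ontable(f)} \ {clear(a), handempty, ontable(a)} = {ontable(f)}
  ∪ pre   = {ontable(f)} ∪ {holding(a)}
          = {holding(a), ontable(f)}

== RESULT ==
["holding(a)", "ontable(f)"]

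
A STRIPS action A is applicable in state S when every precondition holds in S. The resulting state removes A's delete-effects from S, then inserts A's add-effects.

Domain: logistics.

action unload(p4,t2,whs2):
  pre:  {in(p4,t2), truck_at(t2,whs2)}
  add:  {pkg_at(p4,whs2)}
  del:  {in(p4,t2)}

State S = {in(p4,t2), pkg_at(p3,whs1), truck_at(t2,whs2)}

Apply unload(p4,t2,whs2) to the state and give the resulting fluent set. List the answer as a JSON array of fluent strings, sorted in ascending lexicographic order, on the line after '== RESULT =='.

Progress:
  pre ⊆ S: {in(p4,t2), truck_at(t2,whs2)} ⊆ S  — applicable
  S \ del = {pkg_at(p3,whs1), truck_at(t2,whs2)}
  ∪ add   = {pkg_at(p3,whs1), pkg_at(p4,whs2), truck_at(t2,whs2)}

== RESULT ==
["pkg_at(p3,whs1)", "pkg_at(p4,whs2)", "truck_at(t2,whs2)"]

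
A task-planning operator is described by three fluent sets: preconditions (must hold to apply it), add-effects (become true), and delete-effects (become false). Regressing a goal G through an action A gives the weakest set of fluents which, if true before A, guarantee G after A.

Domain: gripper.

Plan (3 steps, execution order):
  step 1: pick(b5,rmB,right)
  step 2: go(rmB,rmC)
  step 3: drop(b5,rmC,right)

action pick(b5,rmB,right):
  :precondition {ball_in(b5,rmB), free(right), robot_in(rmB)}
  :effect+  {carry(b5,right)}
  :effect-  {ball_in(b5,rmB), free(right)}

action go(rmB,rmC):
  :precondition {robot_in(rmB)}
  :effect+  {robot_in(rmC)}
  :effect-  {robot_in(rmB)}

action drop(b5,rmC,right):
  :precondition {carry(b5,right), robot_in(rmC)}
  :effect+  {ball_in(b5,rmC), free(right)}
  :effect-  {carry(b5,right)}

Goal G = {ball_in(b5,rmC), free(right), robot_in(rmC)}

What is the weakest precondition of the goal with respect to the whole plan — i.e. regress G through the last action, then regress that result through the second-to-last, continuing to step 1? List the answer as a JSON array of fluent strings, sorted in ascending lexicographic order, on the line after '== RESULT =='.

Regress step by step:
  through step 3 (drop(b5,rmC,right)): drop {ball_in(b5,rmC), free(right)}, keep {robot_in(rmC)}, require {carry(b5,right), robot_in(rmC)}
    → {carry(b5,right), robot_in(rmC)}
  through step 2 (go(rmB,rmC)): drop {robot_in(rmC)}, keep {carry(b5,right)}, require {robot_in(rmB)}
    → {carry(b5,right), robot_in(rmB)}
  through step 1 (pick(b5,rmB,right)): drop {carry(b5,right)}, keep {robot_in(rmB)}, require {ball_in(b5,rmB), free(right), robot_in(rmB)}
    → {ball_in(b5,rmB), free(right), robot_in(rmB)}

== RESULT ==
["ball_in(b5,rmB)", "free(right)", "robot_in(rmB)"]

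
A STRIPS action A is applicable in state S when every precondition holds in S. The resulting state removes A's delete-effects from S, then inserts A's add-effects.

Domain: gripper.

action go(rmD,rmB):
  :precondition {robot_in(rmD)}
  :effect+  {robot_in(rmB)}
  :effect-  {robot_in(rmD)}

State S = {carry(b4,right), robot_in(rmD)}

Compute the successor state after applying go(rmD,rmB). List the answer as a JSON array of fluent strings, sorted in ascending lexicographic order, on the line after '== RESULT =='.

Progress:
  pre ⊆ S: {robot_in(rmD)} ⊆ S  — applicable
  S \ del = {carry(b4,right)}
  ∪ add   = {carry(b4,right), robot_in(rmB)}

== RESULT ==
["carry(b4,right)", "robot_in(rmB)"]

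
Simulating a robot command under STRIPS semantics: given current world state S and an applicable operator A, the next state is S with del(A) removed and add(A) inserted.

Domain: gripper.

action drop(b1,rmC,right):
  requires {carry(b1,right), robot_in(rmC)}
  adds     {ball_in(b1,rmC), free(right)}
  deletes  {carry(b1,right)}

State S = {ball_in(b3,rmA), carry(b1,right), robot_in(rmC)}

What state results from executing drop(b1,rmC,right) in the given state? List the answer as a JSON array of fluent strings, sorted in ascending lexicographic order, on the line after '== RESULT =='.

Compute (S \ del) ∪ add:
  pre ⊆ S: {carry(b1,right), robot_in(rmC)} ⊆ S  — applicable
  S \ del = {ball_in(b3,rmA), robot_in(rmC)}
  ∪ add   = {ball_in(b1,rmC), ball_in(b3,rmA), free(right), robot_in(rmC)}

== RESULT ==
["ball_in(b1,rmC)", "ball_in(b3,rmA)", "free(right)", "robot_in(rmC)"]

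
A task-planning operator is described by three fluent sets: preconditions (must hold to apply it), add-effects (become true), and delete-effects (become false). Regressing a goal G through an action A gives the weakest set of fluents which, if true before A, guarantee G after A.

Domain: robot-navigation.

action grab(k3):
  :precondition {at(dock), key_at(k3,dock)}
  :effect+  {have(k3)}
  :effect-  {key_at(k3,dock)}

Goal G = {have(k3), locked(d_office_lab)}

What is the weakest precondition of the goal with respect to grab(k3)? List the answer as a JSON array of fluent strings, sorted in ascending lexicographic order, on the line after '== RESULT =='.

Regress:
  G ∩ del = {}  (empty — regression defined)
  G \ add = {have(k3), locked(d_office_lab)} \ {have(k3)} = {locked(d_office_lab)}
  ∪ pre   = {locked(d_office_lab)} ∪ {at(dock), key_at(k3,dock)}
          = {at(dock), key_at(k3,dock), locked(d_office_lab)}

== RESULT ==
["at(dock)", "key_at(k3,dock)", "locked(d_office_lab)"]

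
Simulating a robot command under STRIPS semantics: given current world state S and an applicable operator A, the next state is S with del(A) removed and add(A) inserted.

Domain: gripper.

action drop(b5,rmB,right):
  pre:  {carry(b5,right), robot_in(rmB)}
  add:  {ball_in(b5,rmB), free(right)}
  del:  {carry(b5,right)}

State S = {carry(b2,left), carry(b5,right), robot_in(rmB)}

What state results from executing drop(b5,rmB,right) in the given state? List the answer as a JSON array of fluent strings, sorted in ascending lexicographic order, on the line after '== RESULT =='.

Compute (S \ del) ∪ add:
  pre ⊆ S: {carry(b5,right), robot_in(rmB)} ⊆ S  — applicable
  S \ del = {carry(b2,left), robot_in(rmB)}
  ∪ add   = {ball_in(b5,rmB), carry(b2,left), free(right), robot_in(rmB)}

== RESULT ==
["ball_in(b5,rmB)", "carry(b2,left)", "free(right)", "robot_in(rmB)"]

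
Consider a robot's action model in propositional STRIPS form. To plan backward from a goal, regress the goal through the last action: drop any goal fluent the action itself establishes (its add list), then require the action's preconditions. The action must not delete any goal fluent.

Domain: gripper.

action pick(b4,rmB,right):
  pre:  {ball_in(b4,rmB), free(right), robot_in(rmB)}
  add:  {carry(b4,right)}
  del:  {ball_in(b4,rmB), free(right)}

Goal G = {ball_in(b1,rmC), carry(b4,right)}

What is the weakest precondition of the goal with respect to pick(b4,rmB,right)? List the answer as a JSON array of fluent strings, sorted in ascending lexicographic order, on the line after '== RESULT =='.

Regress:
  G ∩ del = {}  (empty — regression defined)
  G \ add = {ball_in(b1,rmC), carry(b4,right)} \ {carry(b4,right)} = {ball_in(b1,rmC)}
  ∪ pre   = {ball_in(b1,rmC)} ∪ {ball_in(b4,rmB), free(right), robot_in(rmB)}
          = {ball_in(b1,rmC), ball_in(b4,rmB), free(right), robot_in(rmB)}

== RESULT ==
["ball_in(b1,rmC)", "ball_in(b4,rmB)", "free(right)", "robot_in(rmB)"]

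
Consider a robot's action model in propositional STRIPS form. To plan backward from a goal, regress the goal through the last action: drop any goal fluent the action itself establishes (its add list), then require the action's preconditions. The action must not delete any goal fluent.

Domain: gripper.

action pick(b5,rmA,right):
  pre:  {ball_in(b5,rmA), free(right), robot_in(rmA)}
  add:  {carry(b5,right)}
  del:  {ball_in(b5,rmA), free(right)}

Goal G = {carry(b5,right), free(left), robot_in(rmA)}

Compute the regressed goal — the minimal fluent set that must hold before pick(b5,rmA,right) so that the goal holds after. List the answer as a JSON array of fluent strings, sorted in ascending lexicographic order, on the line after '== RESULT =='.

Compute (G \ add) ∪ pre:
  G ∩ del = {}  (empty — regression defined)
  G \ add = {carry(b5,right), free(left), robot_in(rmA)} \ {carry(b5,right)} = {free(left), robot_in(rmA)}
  ∪ pre   = {free(left), robot_in(rmA)} ∪ {ball_in(b5,rmA), free(right), robot_in(rmA)}
          = {ball_in(b5,rmA), free(left), free(right), robot_in(rmA)}

== RESULT ==
["ball_in(b5,rmA)", "free(left)", "free(right)", "robot_in(rmA)"]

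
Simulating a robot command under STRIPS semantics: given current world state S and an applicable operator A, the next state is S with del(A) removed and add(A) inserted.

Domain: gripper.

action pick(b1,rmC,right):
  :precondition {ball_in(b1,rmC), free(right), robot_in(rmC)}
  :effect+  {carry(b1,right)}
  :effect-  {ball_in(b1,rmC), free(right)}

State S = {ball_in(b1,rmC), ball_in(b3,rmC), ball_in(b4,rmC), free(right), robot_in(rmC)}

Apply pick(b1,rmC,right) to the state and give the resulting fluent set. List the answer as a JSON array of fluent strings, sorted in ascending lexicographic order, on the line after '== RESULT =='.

Compute (S \ del) ∪ add:
  pre ⊆ S: {ball_in(b1,rmC), free(right), robot_in(rmC)} ⊆ S  — applicable
  S \ del = {ball_in(b3,rmC), ball_in(b4,rmC), robot_in(rmC)}
  ∪ add   = {ball_in(b3,rmC), ball_in(b4,rmC), carry(b1,right), robot_in(rmC)}

== RESULT ==
["ball_in(b3,rmC)", "ball_in(b4,rmC)", "carry(b1,right)", "robot_in(rmC)"]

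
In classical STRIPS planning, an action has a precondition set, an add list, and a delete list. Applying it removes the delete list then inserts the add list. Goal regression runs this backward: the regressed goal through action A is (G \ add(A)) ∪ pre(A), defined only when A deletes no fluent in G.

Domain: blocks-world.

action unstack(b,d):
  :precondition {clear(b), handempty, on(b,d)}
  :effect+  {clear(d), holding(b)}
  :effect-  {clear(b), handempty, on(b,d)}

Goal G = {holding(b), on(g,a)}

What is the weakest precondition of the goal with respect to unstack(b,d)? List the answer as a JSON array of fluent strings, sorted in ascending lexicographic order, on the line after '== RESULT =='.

Compute (G \ add) ∪ pre:
  G ∩ del = {}  (empty — regression defined)
  G \ add = {holding(b), on(g,a)} \ {clear(d), holding(b)} = {on(g,a)}
  ∪ pre   = {on(g,a)} ∪ {clear(b), handempty, on(b,d)}
          = {clear(b), handempty, on(b,d), on(g,a)}

== RESULT ==
["clear(b)", "handempty", "on(b,d)", "on(g,a)"]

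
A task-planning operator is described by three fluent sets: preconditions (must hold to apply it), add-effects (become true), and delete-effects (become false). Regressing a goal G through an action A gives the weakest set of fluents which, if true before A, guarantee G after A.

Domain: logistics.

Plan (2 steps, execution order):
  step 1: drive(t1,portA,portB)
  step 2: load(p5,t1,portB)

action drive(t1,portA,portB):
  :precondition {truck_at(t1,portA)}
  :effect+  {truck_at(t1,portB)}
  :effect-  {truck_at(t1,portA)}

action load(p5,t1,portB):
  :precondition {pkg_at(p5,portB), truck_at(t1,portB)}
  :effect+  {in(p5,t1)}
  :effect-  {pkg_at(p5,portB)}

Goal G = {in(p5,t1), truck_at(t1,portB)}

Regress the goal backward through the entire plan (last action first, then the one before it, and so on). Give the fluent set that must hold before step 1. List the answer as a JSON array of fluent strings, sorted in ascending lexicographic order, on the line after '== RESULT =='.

Work backward from the goal:
  through step 2 (load(p5,t1,portB)): drop {in(p5,t1)}, keep {truck_at(t1,portB)}, require {pkg_at(p5,portB), truck_at(t1,portB)}
    → {pkg_at(p5,portB), truck_at(t1,portB)}
  through step 1 (drive(t1,portA,portB)): drop {truck_at(t1,portB)}, keep {pkg_at(p5,portB)}, require {truck_at(t1,portA)}
    → {pkg_at(p5,portB), truck_at(t1,portA)}

== RESULT ==
["pkg_at(p5,portB)", "truck_at(t1,portA)"]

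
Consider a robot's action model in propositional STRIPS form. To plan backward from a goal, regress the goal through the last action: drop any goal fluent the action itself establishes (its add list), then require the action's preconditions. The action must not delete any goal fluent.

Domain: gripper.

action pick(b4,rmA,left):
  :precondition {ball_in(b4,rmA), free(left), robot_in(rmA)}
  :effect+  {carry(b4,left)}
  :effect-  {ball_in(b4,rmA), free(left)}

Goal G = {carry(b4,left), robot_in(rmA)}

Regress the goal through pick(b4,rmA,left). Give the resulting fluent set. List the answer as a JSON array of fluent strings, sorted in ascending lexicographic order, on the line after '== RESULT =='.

Compute (G \ add) ∪ pre:
  G ∩ del = {}  (empty — regression defined)
  G \ add = {carry(b4,left), robot_in(rmA)} \ {carry(b4,left)} = {robot_in(rmA)}
  ∪ pre   = {robot_in(rmA)} ∪ {ball_in(b4,rmA), free(left), robot_in(rmA)}
          = {ball_in(b4,rmA), free(left), robot_in(rmA)}

== RESULT ==
["ball_in(b4,rmA)", "free(left)", "robot_in(rmA)"]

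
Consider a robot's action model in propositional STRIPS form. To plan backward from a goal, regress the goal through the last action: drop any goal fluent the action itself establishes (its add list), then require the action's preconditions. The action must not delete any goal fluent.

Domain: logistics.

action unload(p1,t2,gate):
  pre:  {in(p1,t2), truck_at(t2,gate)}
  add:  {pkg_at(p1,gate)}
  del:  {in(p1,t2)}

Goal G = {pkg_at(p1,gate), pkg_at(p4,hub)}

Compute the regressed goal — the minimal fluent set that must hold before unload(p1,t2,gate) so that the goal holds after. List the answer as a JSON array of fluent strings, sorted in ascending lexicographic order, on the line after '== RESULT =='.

Compute (G \ add) ∪ pre:
  G ∩ del = {}  (empty — regression defined)
  G \ add = {pkg_at(p1,gate), pkg_at(p4,hub)} \ {pkg_at(p1,gate)} = {pkg_at(p4,hub)}
  ∪ pre   = {pkg_at(p4,hub)} ∪ {in(p1,t2), truck_at(t2,gate)}
          = {in(p1,t2), pkg_at(p4,hub), truck_at(t2,gate)}

== RESULT ==
["in(p1,t2)", "pkg_at(p4,hub)", "truck_at(t2,gate)"]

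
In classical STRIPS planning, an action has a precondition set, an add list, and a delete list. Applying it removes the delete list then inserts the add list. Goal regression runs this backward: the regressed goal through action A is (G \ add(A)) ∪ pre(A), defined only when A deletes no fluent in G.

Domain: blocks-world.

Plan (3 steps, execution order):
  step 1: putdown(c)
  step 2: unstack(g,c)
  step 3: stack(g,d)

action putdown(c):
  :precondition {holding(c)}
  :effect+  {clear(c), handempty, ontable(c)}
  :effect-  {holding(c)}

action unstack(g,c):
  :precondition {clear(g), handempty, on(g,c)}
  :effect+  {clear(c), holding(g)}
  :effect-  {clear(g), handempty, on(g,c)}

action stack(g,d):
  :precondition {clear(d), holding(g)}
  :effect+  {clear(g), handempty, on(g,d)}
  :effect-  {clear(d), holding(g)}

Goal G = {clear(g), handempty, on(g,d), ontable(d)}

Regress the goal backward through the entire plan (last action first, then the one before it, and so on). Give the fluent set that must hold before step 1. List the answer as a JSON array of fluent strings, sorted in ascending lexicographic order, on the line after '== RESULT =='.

Work backward from the goal:
  through step 3 (stack(g,d)): drop {clear(g), handempty, on(g,d)}, keep {ontable(d)}, require {clear(d), holding(g)}
    → {clear(d), holding(g), ontable(d)}
  through step 2 (unstack(g,c)): drop {holding(g)}, keep {clear(d), ontable(d)}, require {clear(g), handempty, on(g,c)}
    → {clear(d), clear(g), handempty, on(g,c), ontable(d)}
  through step 1 (putdown(c)): drop {handempty}, keep {clear(d), clear(g), on(g,c), ontable(d)}, require {holding(c)}
    → {clear(d), clear(g), holding(c), on(g,c), ontable(d)}

== RESULT ==
["clear(d)", "clear(g)", "holding(c)", "on(g,c)", "ontable(d)"]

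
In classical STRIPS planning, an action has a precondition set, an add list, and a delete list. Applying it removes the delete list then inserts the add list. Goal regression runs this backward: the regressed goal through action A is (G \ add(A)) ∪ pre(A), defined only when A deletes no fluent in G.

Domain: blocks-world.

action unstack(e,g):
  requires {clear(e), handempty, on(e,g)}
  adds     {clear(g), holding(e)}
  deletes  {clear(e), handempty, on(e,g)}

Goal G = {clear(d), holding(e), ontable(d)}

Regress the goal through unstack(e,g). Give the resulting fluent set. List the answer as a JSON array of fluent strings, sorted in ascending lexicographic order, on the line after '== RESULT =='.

Compute (G \ add) ∪ pre:
  G ∩ del = {}  (empty — regression defined)
  G \ add = {clear(d), holding(e), ontable(d)} \ {clear(g), holding(e)} = {clear(d), ontable(d)}
  ∪ pre   = {clear(d), ontable(d)} ∪ {clear(e), handempty, on(e,g)}
          = {clear(d), clear(e), handempty, on(e,g), ontable(d)}

== RESULT ==
["clear(d)", "clear(e)", "handempty", "on(e,g)", "ontable(d)"]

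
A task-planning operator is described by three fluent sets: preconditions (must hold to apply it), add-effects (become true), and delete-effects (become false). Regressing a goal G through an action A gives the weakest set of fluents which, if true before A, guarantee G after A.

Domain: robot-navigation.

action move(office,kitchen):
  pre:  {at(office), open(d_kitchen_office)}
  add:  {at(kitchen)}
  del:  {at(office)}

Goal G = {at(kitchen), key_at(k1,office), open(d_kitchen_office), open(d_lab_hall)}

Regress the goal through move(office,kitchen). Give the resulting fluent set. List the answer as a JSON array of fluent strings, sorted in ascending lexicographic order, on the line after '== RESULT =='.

Regress:
  G ∩ del = {}  (empty — regression defined)
  G \ add = {at(kitchen), key_at(k1,office), open(d_kitchen_office), open(d_lab_hall)} \ {at(kitchen)} = {key_at(k1,office), open(d_kitchen_office), open(d_lab_hall)}
  ∪ pre   = {key_at(k1,office), open(d_kitchen_office), open(d_lab_hall)} ∪ {at(office), open(d_kitchen_office)}
          = {at(office), key_at(k1,office), open(d_kitchen_office), open(d_lab_hall)}

== RESULT ==
["at(office)", "key_at(k1,office)", "open(d_kitchen_office)", "open(d_lab_hall)"]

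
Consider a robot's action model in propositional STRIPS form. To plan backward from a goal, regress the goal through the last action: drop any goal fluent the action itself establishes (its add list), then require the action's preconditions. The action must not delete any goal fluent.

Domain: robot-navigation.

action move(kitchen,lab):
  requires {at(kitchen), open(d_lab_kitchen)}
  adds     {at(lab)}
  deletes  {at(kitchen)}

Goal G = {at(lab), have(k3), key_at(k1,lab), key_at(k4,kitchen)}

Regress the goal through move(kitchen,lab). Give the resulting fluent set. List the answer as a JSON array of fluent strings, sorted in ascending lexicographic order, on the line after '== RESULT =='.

Compute (G \ add) ∪ pre:
  G ∩ del = {}  (empty — regression defined)
  G \ add = {at(lab), have(k3), key_at(k1,lab), key_at(k4,kitchen)} \ {at(lab)} = {have(k3), key_at(k1,lab), key_at(k4,kitchen)}
  ∪ pre   = {have(k3), key_at(k1,lab), key_at(k4,kitchen)} ∪ {at(kitchen), open(d_lab_kitchen)}
          = {at(kitchen), have(k3), key_at(k1,lab), key_at(k4,kitchen), open(d_lab_kitchen)}

== RESULT ==
["at(kitchen)", "have(k3)", "key_at(k1,lab)", "key_at(k4,kitchen)", "open(d_lab_kitchen)"]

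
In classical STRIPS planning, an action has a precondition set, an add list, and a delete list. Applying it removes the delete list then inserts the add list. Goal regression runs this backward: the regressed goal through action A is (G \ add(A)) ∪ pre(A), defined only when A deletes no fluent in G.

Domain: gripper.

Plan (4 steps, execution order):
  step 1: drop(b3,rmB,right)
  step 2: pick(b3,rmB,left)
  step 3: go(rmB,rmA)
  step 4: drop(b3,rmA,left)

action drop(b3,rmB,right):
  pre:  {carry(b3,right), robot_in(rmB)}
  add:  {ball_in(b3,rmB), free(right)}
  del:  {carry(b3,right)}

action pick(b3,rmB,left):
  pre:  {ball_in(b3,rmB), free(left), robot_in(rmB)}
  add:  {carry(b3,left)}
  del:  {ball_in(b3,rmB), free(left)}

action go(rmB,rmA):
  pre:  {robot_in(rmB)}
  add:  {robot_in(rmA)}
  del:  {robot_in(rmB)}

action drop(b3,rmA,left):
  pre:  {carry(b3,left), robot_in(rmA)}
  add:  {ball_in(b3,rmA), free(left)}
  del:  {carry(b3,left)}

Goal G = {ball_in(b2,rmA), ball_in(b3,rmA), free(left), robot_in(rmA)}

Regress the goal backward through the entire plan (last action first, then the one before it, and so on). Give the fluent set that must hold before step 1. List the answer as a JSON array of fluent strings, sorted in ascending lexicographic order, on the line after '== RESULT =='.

Regress step by step:
  through step 4 (drop(b3,rmA,left)): drop {ball_in(b3,rmA), free(left)}, keep {ball_in(b2,rmA), robot_in(rmA)}, require {carry(b3,left), robot_in(rmA)}
    → {ball_in(b2,rmA), carry(b3,left), robot_in(rmA)}
  through step 3 (go(rmB,rmA)): drop {robot_in(rmA)}, keep {ball_in(b2,rmA), carry(b3,left)}, require {robot_in(rmB)}
    → {ball_in(b2,rmA), carry(b3,left), robot_in(rmB)}
  through step 2 (pick(b3,rmB,left)): drop {carry(b3,left)}, keep {ball_in(b2,rmA), robot_in(rmB)}, require {ball_in(b3,rmB), free(left), robot_in(rmB)}
    → {ball_in(b2,rmA), ball_in(b3,rmB), free(left), robot_in(rmB)}
  through step 1 (drop(b3,rmB,right)): drop {ball_in(b3,rmB)}, keep {ball_in(b2,rmA), free(left), robot_in(rmB)}, require {carry(b3,right), robot_in(rmB)}
    → {ball_in(b2,rmA), carry(b3,right), free(left), robot_in(rmB)}

== RESULT ==
["ball_in(b2,rmA)", "carry(b3,right)", "free(left)", "robot_in(rmB)"]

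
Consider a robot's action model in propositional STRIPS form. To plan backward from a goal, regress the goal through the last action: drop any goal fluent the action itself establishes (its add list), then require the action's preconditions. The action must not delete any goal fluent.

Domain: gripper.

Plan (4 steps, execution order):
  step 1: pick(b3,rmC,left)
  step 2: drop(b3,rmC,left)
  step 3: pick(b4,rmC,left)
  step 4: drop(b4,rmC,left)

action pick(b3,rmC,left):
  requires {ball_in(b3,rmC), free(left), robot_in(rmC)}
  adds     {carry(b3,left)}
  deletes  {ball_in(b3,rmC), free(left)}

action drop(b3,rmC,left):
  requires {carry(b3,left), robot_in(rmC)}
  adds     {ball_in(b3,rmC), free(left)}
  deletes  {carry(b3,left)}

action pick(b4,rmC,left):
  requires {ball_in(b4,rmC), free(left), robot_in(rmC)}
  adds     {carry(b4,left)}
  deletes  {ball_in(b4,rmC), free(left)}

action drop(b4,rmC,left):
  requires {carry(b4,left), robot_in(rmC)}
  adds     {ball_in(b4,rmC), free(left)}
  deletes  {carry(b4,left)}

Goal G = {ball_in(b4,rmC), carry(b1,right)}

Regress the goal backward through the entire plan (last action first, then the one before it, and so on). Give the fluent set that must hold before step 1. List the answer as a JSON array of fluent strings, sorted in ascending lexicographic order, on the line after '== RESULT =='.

Work backward from the goal:
  through step 4 (drop(b4,rmC,left)): drop {ball_in(b4,rmC)}, keep {carry(b1,right)}, require {carry(b4,left), robot_in(rmC)}
    → {carry(b1,right), carry(b4,left), robot_in(rmC)}
  through step 3 (pick(b4,rmC,left)): drop {carry(b4,left)}, keep {carry(b1,right), robot_in(rmC)}, require {ball_in(b4,rmC), free(left), robot_in(rmC)}
    → {ball_in(b4,rmC), carry(b1,right), free(left), robot_in(rmC)}
  through step 2 (drop(b3,rmC,left)): drop {free(left)}, keep {ball_in(b4,rmC), carry(b1,right), robot_in(rmC)}, require {carry(b3,left), robot_in(rmC)}
    → {ball_in(b4,rmC), carry(b1,right), carry(b3,left), robot_in(rmC)}
  through step 1 (pick(b3,rmC,left)): drop {carry(b3,left)}, keep {ball_in(b4,rmC), carry(b1,right), robot_in(rmC)}, require {ball_in(b3,rmC), free(left), robot_in(rmC)}
    → {ball_in(b3,rmC), ball_in(b4,rmC), carry(b1,right), free(left), robot_in(rmC)}

== RESULT ==
["ball_in(b3,rmC)", "ball_in(b4,rmC)", "carry(b1,right)", "free(left)", "robot_in(rmC)"]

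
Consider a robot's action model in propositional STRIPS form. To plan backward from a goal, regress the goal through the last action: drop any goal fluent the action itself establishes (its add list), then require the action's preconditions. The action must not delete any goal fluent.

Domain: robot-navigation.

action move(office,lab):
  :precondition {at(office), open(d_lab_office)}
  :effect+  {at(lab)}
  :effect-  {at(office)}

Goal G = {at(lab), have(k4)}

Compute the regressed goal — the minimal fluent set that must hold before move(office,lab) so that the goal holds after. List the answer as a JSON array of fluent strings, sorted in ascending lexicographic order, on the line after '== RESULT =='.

Regress:
  G ∩ del = {}  (empty — regression defined)
  G \ add = {at(lab), have(k4)} \ {at(lab)} = {have(k4)}
  ∪ pre   = {have(k4)} ∪ {at(office), open(d_lab_office)}
          = {at(office), have(k4), open(d_lab_office)}

== RESULT ==
["at(office)", "have(k4)", "open(d_lab_office)"]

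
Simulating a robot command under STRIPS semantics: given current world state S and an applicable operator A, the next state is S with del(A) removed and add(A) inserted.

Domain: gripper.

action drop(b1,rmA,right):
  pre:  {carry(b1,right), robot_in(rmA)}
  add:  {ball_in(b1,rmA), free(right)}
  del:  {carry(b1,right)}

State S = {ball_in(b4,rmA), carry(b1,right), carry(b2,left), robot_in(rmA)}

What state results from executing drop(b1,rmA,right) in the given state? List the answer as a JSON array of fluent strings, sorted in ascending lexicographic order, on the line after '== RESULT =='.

Progress:
  pre ⊆ S: {carry(b1,right), robot_in(rmA)} ⊆ S  — applicable
  S \ del = {ball_in(b4,rmA), carry(b2,left), robot_in(rmA)}
  ∪ add   = {ball_in(b1,rmA), ball_in(b4,rmA), carry(b2,left), free(right), robot_in(rmA)}

== RESULT ==
["ball_in(b1,rmA)", "ball_in(b4,rmA)", "carry(b2,left)", "free(right)", "robot_in(rmA)"]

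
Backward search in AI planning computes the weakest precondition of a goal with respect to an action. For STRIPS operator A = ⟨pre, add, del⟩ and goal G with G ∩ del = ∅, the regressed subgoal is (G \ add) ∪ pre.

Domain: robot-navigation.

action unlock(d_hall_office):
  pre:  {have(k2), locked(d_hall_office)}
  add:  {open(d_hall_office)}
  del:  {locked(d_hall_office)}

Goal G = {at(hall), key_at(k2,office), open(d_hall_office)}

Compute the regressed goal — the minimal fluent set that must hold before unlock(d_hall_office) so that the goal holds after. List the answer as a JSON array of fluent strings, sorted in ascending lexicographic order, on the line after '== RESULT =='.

Regress:
  G ∩ del = {}  (empty — regression defined)
  G \ add = {at(hall), key_at(k2,office), open(d_hall_office)} \ {open(d_hall_office)} = {at(hall), key_at(k2,office)}
  ∪ pre   = {at(hall), key_at(k2,office)} ∪ {have(k2), locked(d_hall_office)}
          = {at(hall), have(k2), key_at(k2,office), locked(d_hall_office)}

== RESULT ==
["at(hall)", "have(k2)", "key_at(k2,office)", "locked(d_hall_office)"]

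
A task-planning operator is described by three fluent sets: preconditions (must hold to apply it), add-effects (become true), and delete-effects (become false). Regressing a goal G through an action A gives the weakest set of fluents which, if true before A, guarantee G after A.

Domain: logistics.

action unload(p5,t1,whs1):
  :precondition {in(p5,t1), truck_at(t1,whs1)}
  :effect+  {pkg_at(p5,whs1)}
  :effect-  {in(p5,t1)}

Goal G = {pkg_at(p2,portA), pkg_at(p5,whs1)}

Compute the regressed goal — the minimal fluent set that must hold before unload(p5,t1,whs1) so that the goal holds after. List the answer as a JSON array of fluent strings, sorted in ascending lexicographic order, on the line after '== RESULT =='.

Compute (G \ add) ∪ pre:
  G ∩ del = {}  (empty — regression defined)
  G \ add = {pkg_at(p2,portA), pkg_at(p5,whs1)} \ {pkg_at(p5,whs1)} = {pkg_at(p2,portA)}
  ∪ pre   = {pkg_at(p2,portA)} ∪ {in(p5,t1), truck_at(t1,whs1)}
          = {in(p5,t1), pkg_at(p2,portA), truck_at(t1,whs1)}

== RESULT ==
["in(p5,t1)", "pkg_at(p2,portA)", "truck_at(t1,whs1)"]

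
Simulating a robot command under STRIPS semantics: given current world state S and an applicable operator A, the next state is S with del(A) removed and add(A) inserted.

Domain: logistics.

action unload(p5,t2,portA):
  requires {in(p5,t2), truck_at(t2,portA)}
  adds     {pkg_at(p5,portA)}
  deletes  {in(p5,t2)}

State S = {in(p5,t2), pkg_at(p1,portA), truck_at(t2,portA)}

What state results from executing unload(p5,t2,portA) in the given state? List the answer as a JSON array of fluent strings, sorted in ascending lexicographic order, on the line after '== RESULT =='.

Compute (S \ del) ∪ add:
  pre ⊆ S: {in(p5,t2), truck_at(t2,portA)} ⊆ S  — applicable
  S \ del = {pkg_at(p1,portA), truck_at(t2,portA)}
  ∪ add   = {pkg_at(p1,portA), pkg_at(p5,portA), truck_at(t2,portA)}

== RESULT ==
["pkg_at(p1,portA)", "pkg_at(p5,portA)", "truck_at(t2,portA)"]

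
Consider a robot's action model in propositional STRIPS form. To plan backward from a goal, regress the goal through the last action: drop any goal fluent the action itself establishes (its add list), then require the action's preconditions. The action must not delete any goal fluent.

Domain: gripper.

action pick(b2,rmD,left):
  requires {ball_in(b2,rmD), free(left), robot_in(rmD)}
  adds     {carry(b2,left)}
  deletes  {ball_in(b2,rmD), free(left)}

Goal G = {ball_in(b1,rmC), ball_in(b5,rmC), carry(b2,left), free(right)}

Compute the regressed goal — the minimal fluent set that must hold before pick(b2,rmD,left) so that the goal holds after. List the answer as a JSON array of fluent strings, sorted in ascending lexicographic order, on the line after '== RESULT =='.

Compute (G \ add) ∪ pre:
  G ∩ del = {}  (empty — regression defined)
  G \ add = {ball_in(b1,rmC), ball_in(b5,rmC), carry(b2,left), free(right)} \ {carry(b2,left)} = {ball_in(b1,rmC), ball_in(b5,rmC), free(right)}
  ∪ pre   = {ball_in(b1,rmC), ball_in(b5,rmC), free(right)} ∪ {ball_in(b2,rmD), free(left), robot_in(rmD)}
          = {ball_in(b1,rmC), ball_in(b2,rmD), ball_in(b5,rmC), free(left), free(right), robot_in(rmD)}

== RESULT ==
["ball_in(b1,rmC)", "ball_in(b2,rmD)", "ball_in(b5,rmC)", "free(left)", "free(right)", "robot_in(rmD)"]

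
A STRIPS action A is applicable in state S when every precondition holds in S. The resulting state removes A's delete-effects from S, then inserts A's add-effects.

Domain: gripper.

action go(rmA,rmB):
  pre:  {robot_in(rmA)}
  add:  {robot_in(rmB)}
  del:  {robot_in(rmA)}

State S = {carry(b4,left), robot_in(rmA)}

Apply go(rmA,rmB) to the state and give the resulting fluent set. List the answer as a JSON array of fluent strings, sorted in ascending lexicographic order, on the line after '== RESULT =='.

Progress:
  pre ⊆ S: {robot_in(rmA)} ⊆ S  — applicable
  S \ del = {carry(b4,left)}
  ∪ add   = {carry(b4,left), robot_in(rmB)}

== RESULT ==
["carry(b4,left)", "robot_in(rmB)"]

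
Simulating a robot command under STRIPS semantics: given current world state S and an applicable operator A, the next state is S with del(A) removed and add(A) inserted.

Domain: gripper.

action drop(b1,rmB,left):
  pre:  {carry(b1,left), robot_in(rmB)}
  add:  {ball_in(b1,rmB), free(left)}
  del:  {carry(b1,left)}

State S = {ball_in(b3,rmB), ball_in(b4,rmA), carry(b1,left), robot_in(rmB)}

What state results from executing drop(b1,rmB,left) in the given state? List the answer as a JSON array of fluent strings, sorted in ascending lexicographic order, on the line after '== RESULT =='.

Progress:
  pre ⊆ S: {carry(b1,left), robot_in(rmB)} ⊆ S  — applicable
  S \ del = {ball_in(b3,rmB), ball_in(b4,rmA), robot_in(rmB)}
  ∪ add   = {ball_in(b1,rmB), ball_in(b3,rmB), ball_in(b4,rmA), free(left), robot_in(rmB)}

== RESULT ==
["ball_in(b1,rmB)", "ball_in(b3,rmB)", "ball_in(b4,rmA)", "free(left)", "robot_in(rmB)"]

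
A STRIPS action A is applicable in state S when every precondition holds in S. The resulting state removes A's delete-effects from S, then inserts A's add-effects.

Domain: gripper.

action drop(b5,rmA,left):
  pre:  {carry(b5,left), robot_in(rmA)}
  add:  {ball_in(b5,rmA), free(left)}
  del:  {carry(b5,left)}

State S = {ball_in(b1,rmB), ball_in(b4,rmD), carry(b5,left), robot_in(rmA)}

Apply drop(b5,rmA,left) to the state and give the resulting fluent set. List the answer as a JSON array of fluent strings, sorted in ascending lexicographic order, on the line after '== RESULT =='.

Compute (S \ del) ∪ add:
  pre ⊆ S: {carry(b5,left), robot_in(rmA)} ⊆ S  — applicable
  S \ del = {ball_in(b1,rmB), ball_in(b4,rmD), robot_in(rmA)}
  ∪ add   = {ball_in(b1,rmB), ball_in(b4,rmD), ball_in(b5,rmA), free(left), robot_in(rmA)}

== RESULT ==
["ball_in(b1,rmB)", "ball_in(b4,rmD)", "ball_in(b5,rmA)", "free(left)", "robot_in(rmA)"]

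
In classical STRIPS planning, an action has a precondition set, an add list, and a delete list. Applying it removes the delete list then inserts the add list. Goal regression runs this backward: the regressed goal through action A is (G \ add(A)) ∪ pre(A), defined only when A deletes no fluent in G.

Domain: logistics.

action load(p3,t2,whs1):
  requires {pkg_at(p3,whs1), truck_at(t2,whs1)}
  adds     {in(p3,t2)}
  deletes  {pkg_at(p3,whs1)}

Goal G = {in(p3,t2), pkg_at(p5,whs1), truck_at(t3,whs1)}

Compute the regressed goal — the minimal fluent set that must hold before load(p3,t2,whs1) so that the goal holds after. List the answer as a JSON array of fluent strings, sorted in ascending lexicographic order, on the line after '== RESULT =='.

Regress:
  G ∩ del = {}  (empty — regression defined)
  G \ add = {in(p3,t2), pkg_at(p5,whs1), truck_at(t3,whs1)} \ {in(p3,t2)} = {pkg_at(p5,whs1), truck_at(t3,whs1)}
  ∪ pre   = {pkg_at(p5,whs1), truck_at(t3,whs1)} ∪ {pkg_at(p3,whs1), truck_at(t2,whs1)}
          = {pkg_at(p3,whs1), pkg_at(p5,whs1), truck_at(t2,whs1), truck_at(t3,whs1)}

== RESULT ==
["pkg_at(p3,whs1)", "pkg_at(p5,whs1)", "truck_at(t2,whs1)", "truck_at(t3,whs1)"]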